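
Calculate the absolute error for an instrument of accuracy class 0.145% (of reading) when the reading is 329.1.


Absolute error = (accuracy% / 100) * reading.
Error = (0.145 / 100) * 329.1
Error = 0.00145 * 329.1
Error = 0.4772

0.4772


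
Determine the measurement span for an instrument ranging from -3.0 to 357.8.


Span = upper range - lower range.
Span = 357.8 - (-3.0)
Span = 360.8

360.8


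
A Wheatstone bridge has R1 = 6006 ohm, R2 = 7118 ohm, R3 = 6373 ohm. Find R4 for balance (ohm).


At balance: R1*R4 = R2*R3, so R4 = R2*R3/R1.
R4 = 7118 * 6373 / 6006
R4 = 45363014 / 6006
R4 = 7552.95 ohm

7552.95 ohm


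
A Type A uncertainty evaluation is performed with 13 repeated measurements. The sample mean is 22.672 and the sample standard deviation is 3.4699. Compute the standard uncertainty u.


The standard uncertainty for Type A evaluation is u = s / sqrt(n).
u = 3.4699 / sqrt(13)
u = 3.4699 / 3.6056
u = 0.9624

0.9624


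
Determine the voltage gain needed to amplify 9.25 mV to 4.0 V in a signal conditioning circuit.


Gain = Vout / Vin (converting to same units).
G = 4.0 V / 9.25 mV
G = 4000.0 mV / 9.25 mV
G = 432.43

432.43


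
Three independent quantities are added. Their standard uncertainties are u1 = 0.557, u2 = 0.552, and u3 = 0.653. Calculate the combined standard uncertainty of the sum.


For a sum of independent quantities, uc = sqrt(u1^2 + u2^2 + u3^2).
uc = sqrt(0.557^2 + 0.552^2 + 0.653^2)
uc = sqrt(0.310249 + 0.304704 + 0.426409)
uc = 1.0205

1.0205


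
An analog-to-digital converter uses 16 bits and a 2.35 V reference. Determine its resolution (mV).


The resolution (LSB) of an ADC is Vref / 2^n.
LSB = 2.35 / 2^16
LSB = 2.35 / 65536
LSB = 3.586e-05 V = 0.03585815 mV

0.03585815 mV


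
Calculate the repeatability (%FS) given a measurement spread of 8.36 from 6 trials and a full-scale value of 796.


Repeatability = (spread / full scale) * 100%.
R = (8.36 / 796) * 100
R = 1.05 %FS

1.05 %FS


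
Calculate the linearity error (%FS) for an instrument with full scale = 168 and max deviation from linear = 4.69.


Linearity error = (max deviation / full scale) * 100%.
Linearity = (4.69 / 168) * 100
Linearity = 2.792 %FS

2.792 %FS


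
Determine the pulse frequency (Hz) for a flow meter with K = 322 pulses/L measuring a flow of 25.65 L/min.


Frequency = K * Q / 60 (converting L/min to L/s).
f = 322 * 25.65 / 60
f = 8259.3 / 60
f = 137.66 Hz

137.66 Hz


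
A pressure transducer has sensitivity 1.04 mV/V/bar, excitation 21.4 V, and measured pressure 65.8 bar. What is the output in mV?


Output = sensitivity * Vex * P.
Vout = 1.04 * 21.4 * 65.8
Vout = 22.256 * 65.8
Vout = 1464.44 mV

1464.44 mV


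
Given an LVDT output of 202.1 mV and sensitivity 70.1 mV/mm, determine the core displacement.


Displacement = Vout / sensitivity.
d = 202.1 / 70.1
d = 2.883 mm

2.883 mm


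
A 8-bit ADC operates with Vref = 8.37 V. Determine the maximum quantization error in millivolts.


The maximum quantization error is +/- LSB/2.
LSB = Vref / 2^n = 8.37 / 256 = 0.03269531 V
Max error = LSB / 2 = 0.03269531 / 2 = 0.01634766 V
Max error = 16.3477 mV

16.3477 mV


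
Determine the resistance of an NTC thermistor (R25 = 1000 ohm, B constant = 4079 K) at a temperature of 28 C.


NTC thermistor equation: Rt = R25 * exp(B * (1/T - 1/T25)).
T in Kelvin: 301.15 K, T25 = 298.15 K
1/T - 1/T25 = 1/301.15 - 1/298.15 = -3.341e-05
B * (1/T - 1/T25) = 4079 * -3.341e-05 = -0.1363
Rt = 1000 * exp(-0.1363) = 872.6 ohm

872.6 ohm


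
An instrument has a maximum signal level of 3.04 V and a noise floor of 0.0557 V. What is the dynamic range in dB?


Dynamic range = 20 * log10(Vmax / Vnoise).
DR = 20 * log10(3.04 / 0.0557)
DR = 20 * log10(54.58)
DR = 34.74 dB

34.74 dB


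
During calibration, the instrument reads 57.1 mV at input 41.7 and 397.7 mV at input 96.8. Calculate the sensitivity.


Sensitivity = (y2 - y1) / (x2 - x1).
S = (397.7 - 57.1) / (96.8 - 41.7)
S = 340.6 / 55.1
S = 6.1815 mV/unit

6.1815 mV/unit


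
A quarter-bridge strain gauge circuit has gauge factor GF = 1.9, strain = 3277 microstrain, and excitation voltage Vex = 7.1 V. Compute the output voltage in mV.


Quarter bridge output: Vout = (GF * epsilon * Vex) / 4.
Vout = (1.9 * 3277e-6 * 7.1) / 4
Vout = 0.04420673 / 4 V
Vout = 0.01105168 V = 11.0517 mV

11.0517 mV


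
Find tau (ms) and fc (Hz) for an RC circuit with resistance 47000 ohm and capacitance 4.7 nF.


Time constant: tau = R * C.
tau = 47000 * 4.70e-09 = 0.0002209 s
tau = 0.2209 ms
Cutoff frequency: fc = 1 / (2*pi*R*C).
fc = 1 / (2*pi*0.0002209) = 720.48 Hz

tau = 0.2209 ms, fc = 720.48 Hz


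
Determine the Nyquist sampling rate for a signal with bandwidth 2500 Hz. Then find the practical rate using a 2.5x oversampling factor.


By Nyquist theorem, fs_min = 2 * fmax.
fs_min = 2 * 2500 = 5000 Hz
Practical rate = 2.5 * fs_min = 2.5 * 5000 = 12500 Hz

fs_min = 5000 Hz, fs_practical = 12500 Hz


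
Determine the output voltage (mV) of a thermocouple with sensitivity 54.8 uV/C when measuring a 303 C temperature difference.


The thermocouple output V = sensitivity * dT.
V = 54.8 uV/C * 303 C
V = 16604.4 uV
V = 16.604 mV

16.604 mV


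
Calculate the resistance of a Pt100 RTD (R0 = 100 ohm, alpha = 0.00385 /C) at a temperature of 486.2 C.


The RTD equation: Rt = R0 * (1 + alpha * T).
Rt = 100 * (1 + 0.00385 * 486.2)
Rt = 100 * (1 + 1.87187)
Rt = 100 * 2.87187
Rt = 287.187 ohm

287.187 ohm


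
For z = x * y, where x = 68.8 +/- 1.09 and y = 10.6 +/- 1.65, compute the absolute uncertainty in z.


For a product z = x*y, the relative uncertainty is:
uz/z = sqrt((ux/x)^2 + (uy/y)^2)
Relative uncertainties: ux/x = 1.09/68.8 = 0.015843
uy/y = 1.65/10.6 = 0.15566
z = 68.8 * 10.6 = 729.3
uz = 729.3 * sqrt(0.015843^2 + 0.15566^2) = 114.106

114.106


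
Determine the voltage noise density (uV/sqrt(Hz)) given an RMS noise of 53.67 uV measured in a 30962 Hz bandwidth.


Noise spectral density = Vrms / sqrt(BW).
NSD = 53.67 / sqrt(30962)
NSD = 53.67 / 175.9602
NSD = 0.305 uV/sqrt(Hz)

0.305 uV/sqrt(Hz)


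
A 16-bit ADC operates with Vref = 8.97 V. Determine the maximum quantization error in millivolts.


The maximum quantization error is +/- LSB/2.
LSB = Vref / 2^n = 8.97 / 65536 = 0.00013687 V
Max error = LSB / 2 = 0.00013687 / 2 = 6.844e-05 V
Max error = 0.0684 mV

0.0684 mV


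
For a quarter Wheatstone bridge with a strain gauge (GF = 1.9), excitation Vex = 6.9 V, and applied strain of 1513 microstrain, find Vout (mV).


Quarter bridge output: Vout = (GF * epsilon * Vex) / 4.
Vout = (1.9 * 1513e-6 * 6.9) / 4
Vout = 0.01983543 / 4 V
Vout = 0.00495886 V = 4.9589 mV

4.9589 mV


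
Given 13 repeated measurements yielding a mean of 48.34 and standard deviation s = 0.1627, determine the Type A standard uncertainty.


The standard uncertainty for Type A evaluation is u = s / sqrt(n).
u = 0.1627 / sqrt(13)
u = 0.1627 / 3.6056
u = 0.0451

0.0451


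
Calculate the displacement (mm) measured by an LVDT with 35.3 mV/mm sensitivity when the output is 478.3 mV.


Displacement = Vout / sensitivity.
d = 478.3 / 35.3
d = 13.55 mm

13.55 mm


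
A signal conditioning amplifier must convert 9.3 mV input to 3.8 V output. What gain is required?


Gain = Vout / Vin (converting to same units).
G = 3.8 V / 9.3 mV
G = 3800.0 mV / 9.3 mV
G = 408.6

408.6


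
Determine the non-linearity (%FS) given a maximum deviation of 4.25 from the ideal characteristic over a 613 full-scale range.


Linearity error = (max deviation / full scale) * 100%.
Linearity = (4.25 / 613) * 100
Linearity = 0.693 %FS

0.693 %FS


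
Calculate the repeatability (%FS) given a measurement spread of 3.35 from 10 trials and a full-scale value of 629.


Repeatability = (spread / full scale) * 100%.
R = (3.35 / 629) * 100
R = 0.533 %FS

0.533 %FS


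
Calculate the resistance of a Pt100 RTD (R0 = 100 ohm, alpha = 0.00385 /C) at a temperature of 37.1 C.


The RTD equation: Rt = R0 * (1 + alpha * T).
Rt = 100 * (1 + 0.00385 * 37.1)
Rt = 100 * (1 + 0.142835)
Rt = 100 * 1.142835
Rt = 114.284 ohm

114.284 ohm


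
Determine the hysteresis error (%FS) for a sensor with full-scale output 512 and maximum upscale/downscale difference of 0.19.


Hysteresis = (max difference / full scale) * 100%.
H = (0.19 / 512) * 100
H = 0.037 %FS

0.037 %FS


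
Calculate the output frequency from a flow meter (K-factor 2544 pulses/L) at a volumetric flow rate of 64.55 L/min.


Frequency = K * Q / 60 (converting L/min to L/s).
f = 2544 * 64.55 / 60
f = 164215.2 / 60
f = 2736.92 Hz

2736.92 Hz


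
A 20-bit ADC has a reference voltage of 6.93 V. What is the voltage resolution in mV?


The resolution (LSB) of an ADC is Vref / 2^n.
LSB = 6.93 / 2^20
LSB = 6.93 / 1048576
LSB = 6.61e-06 V = 0.00660896 mV

0.00660896 mV


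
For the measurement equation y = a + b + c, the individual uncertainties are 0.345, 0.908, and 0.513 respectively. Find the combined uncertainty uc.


For a sum of independent quantities, uc = sqrt(u1^2 + u2^2 + u3^2).
uc = sqrt(0.345^2 + 0.908^2 + 0.513^2)
uc = sqrt(0.119025 + 0.824464 + 0.263169)
uc = 1.0985

1.0985


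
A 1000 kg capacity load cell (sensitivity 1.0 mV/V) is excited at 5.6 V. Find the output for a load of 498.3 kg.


Vout = rated_output * Vex * (load / capacity).
Vout = 1.0 * 5.6 * (498.3 / 1000)
Vout = 1.0 * 5.6 * 0.4983
Vout = 2.79 mV

2.79 mV


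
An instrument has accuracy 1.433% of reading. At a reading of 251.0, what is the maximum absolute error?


Absolute error = (accuracy% / 100) * reading.
Error = (1.433 / 100) * 251.0
Error = 0.01433 * 251.0
Error = 3.5968

3.5968


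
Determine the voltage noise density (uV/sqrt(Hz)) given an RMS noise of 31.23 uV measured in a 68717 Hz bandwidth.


Noise spectral density = Vrms / sqrt(BW).
NSD = 31.23 / sqrt(68717)
NSD = 31.23 / 262.1393
NSD = 0.1191 uV/sqrt(Hz)

0.1191 uV/sqrt(Hz)


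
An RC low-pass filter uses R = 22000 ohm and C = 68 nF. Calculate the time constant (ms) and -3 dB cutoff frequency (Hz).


Time constant: tau = R * C.
tau = 22000 * 6.80e-08 = 0.001496 s
tau = 1.496 ms
Cutoff frequency: fc = 1 / (2*pi*R*C).
fc = 1 / (2*pi*0.001496) = 106.39 Hz

tau = 1.496 ms, fc = 106.39 Hz


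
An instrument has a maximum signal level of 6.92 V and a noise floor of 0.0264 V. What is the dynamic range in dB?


Dynamic range = 20 * log10(Vmax / Vnoise).
DR = 20 * log10(6.92 / 0.0264)
DR = 20 * log10(262.12)
DR = 48.37 dB

48.37 dB


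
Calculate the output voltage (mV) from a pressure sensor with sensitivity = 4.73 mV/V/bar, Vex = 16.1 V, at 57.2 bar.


Output = sensitivity * Vex * P.
Vout = 4.73 * 16.1 * 57.2
Vout = 76.153 * 57.2
Vout = 4355.95 mV

4355.95 mV


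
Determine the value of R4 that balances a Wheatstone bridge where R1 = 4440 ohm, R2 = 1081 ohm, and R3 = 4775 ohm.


At balance: R1*R4 = R2*R3, so R4 = R2*R3/R1.
R4 = 1081 * 4775 / 4440
R4 = 5161775 / 4440
R4 = 1162.56 ohm

1162.56 ohm


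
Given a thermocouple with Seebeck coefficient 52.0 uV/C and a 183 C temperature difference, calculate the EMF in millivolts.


The thermocouple output V = sensitivity * dT.
V = 52.0 uV/C * 183 C
V = 9516.0 uV
V = 9.516 mV

9.516 mV


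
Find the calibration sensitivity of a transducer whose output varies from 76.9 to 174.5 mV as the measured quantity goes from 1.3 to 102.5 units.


Sensitivity = (y2 - y1) / (x2 - x1).
S = (174.5 - 76.9) / (102.5 - 1.3)
S = 97.6 / 101.2
S = 0.9644 mV/unit

0.9644 mV/unit


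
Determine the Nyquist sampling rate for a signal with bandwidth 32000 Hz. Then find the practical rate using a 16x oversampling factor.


By Nyquist theorem, fs_min = 2 * fmax.
fs_min = 2 * 32000 = 64000 Hz
Practical rate = 16 * fs_min = 16 * 64000 = 1024000 Hz

fs_min = 64000 Hz, fs_practical = 1024000 Hz


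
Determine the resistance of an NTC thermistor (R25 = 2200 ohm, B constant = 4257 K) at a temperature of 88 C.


NTC thermistor equation: Rt = R25 * exp(B * (1/T - 1/T25)).
T in Kelvin: 361.15 K, T25 = 298.15 K
1/T - 1/T25 = 1/361.15 - 1/298.15 = -0.00058508
B * (1/T - 1/T25) = 4257 * -0.00058508 = -2.4907
Rt = 2200 * exp(-2.4907) = 182.3 ohm

182.3 ohm


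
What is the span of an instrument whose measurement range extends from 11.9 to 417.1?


Span = upper range - lower range.
Span = 417.1 - (11.9)
Span = 405.2

405.2


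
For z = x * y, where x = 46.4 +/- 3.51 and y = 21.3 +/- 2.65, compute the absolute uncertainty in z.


For a product z = x*y, the relative uncertainty is:
uz/z = sqrt((ux/x)^2 + (uy/y)^2)
Relative uncertainties: ux/x = 3.51/46.4 = 0.075647
uy/y = 2.65/21.3 = 0.124413
z = 46.4 * 21.3 = 988.3
uz = 988.3 * sqrt(0.075647^2 + 0.124413^2) = 143.905

143.905


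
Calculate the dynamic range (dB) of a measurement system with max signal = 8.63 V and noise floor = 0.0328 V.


Dynamic range = 20 * log10(Vmax / Vnoise).
DR = 20 * log10(8.63 / 0.0328)
DR = 20 * log10(263.11)
DR = 48.4 dB

48.4 dB


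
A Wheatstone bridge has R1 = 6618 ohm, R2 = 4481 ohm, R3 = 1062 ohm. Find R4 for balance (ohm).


At balance: R1*R4 = R2*R3, so R4 = R2*R3/R1.
R4 = 4481 * 1062 / 6618
R4 = 4758822 / 6618
R4 = 719.07 ohm

719.07 ohm


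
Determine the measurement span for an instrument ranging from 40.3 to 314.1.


Span = upper range - lower range.
Span = 314.1 - (40.3)
Span = 273.8

273.8


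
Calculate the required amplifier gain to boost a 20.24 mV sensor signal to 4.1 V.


Gain = Vout / Vin (converting to same units).
G = 4.1 V / 20.24 mV
G = 4100.0 mV / 20.24 mV
G = 202.57

202.57


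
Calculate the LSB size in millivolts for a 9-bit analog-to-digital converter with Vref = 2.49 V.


The resolution (LSB) of an ADC is Vref / 2^n.
LSB = 2.49 / 2^9
LSB = 2.49 / 512
LSB = 0.00486328 V = 4.86328125 mV

4.86328125 mV


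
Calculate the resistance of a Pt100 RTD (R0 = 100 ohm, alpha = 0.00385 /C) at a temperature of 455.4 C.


The RTD equation: Rt = R0 * (1 + alpha * T).
Rt = 100 * (1 + 0.00385 * 455.4)
Rt = 100 * (1 + 1.75329)
Rt = 100 * 2.75329
Rt = 275.329 ohm

275.329 ohm


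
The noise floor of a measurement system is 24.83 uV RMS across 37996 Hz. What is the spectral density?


Noise spectral density = Vrms / sqrt(BW).
NSD = 24.83 / sqrt(37996)
NSD = 24.83 / 194.9256
NSD = 0.1274 uV/sqrt(Hz)

0.1274 uV/sqrt(Hz)


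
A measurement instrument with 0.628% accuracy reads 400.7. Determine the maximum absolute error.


Absolute error = (accuracy% / 100) * reading.
Error = (0.628 / 100) * 400.7
Error = 0.00628 * 400.7
Error = 2.5164

2.5164


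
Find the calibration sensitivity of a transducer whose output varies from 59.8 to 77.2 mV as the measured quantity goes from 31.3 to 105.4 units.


Sensitivity = (y2 - y1) / (x2 - x1).
S = (77.2 - 59.8) / (105.4 - 31.3)
S = 17.4 / 74.1
S = 0.2348 mV/unit

0.2348 mV/unit


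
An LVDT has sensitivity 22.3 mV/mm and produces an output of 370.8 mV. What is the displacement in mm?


Displacement = Vout / sensitivity.
d = 370.8 / 22.3
d = 16.628 mm

16.628 mm


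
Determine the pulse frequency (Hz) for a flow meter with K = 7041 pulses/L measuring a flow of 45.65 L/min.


Frequency = K * Q / 60 (converting L/min to L/s).
f = 7041 * 45.65 / 60
f = 321421.65 / 60
f = 5357.03 Hz

5357.03 Hz


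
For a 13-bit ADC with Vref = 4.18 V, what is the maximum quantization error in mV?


The maximum quantization error is +/- LSB/2.
LSB = Vref / 2^n = 4.18 / 8192 = 0.00051025 V
Max error = LSB / 2 = 0.00051025 / 2 = 0.00025513 V
Max error = 0.2551 mV

0.2551 mV


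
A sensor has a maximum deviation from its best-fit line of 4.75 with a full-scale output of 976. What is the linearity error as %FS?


Linearity error = (max deviation / full scale) * 100%.
Linearity = (4.75 / 976) * 100
Linearity = 0.487 %FS

0.487 %FS


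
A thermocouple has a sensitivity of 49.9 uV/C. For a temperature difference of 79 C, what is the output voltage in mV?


The thermocouple output V = sensitivity * dT.
V = 49.9 uV/C * 79 C
V = 3942.1 uV
V = 3.942 mV

3.942 mV


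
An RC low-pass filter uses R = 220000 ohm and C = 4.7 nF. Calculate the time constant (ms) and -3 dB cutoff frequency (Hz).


Time constant: tau = R * C.
tau = 220000 * 4.70e-09 = 0.001034 s
tau = 1.034 ms
Cutoff frequency: fc = 1 / (2*pi*R*C).
fc = 1 / (2*pi*0.001034) = 153.92 Hz

tau = 1.034 ms, fc = 153.92 Hz


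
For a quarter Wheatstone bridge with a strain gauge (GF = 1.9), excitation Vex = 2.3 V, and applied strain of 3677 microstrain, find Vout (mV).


Quarter bridge output: Vout = (GF * epsilon * Vex) / 4.
Vout = (1.9 * 3677e-6 * 2.3) / 4
Vout = 0.01606849 / 4 V
Vout = 0.00401712 V = 4.0171 mV

4.0171 mV


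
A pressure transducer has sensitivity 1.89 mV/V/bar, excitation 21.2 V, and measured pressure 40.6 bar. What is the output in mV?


Output = sensitivity * Vex * P.
Vout = 1.89 * 21.2 * 40.6
Vout = 40.068 * 40.6
Vout = 1626.76 mV

1626.76 mV


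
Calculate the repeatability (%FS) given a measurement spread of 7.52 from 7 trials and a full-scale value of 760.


Repeatability = (spread / full scale) * 100%.
R = (7.52 / 760) * 100
R = 0.989 %FS

0.989 %FS


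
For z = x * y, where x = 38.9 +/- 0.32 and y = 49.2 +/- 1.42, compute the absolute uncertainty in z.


For a product z = x*y, the relative uncertainty is:
uz/z = sqrt((ux/x)^2 + (uy/y)^2)
Relative uncertainties: ux/x = 0.32/38.9 = 0.008226
uy/y = 1.42/49.2 = 0.028862
z = 38.9 * 49.2 = 1913.9
uz = 1913.9 * sqrt(0.008226^2 + 0.028862^2) = 57.438

57.438


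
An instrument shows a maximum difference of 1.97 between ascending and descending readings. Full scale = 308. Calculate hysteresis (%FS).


Hysteresis = (max difference / full scale) * 100%.
H = (1.97 / 308) * 100
H = 0.64 %FS

0.64 %FS


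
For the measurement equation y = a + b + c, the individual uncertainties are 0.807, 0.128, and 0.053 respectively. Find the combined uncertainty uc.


For a sum of independent quantities, uc = sqrt(u1^2 + u2^2 + u3^2).
uc = sqrt(0.807^2 + 0.128^2 + 0.053^2)
uc = sqrt(0.651249 + 0.016384 + 0.002809)
uc = 0.8188

0.8188


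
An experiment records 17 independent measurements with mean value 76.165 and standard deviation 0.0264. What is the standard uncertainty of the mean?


The standard uncertainty for Type A evaluation is u = s / sqrt(n).
u = 0.0264 / sqrt(17)
u = 0.0264 / 4.1231
u = 0.0064

0.0064


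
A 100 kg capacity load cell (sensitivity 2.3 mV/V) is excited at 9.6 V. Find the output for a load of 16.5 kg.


Vout = rated_output * Vex * (load / capacity).
Vout = 2.3 * 9.6 * (16.5 / 100)
Vout = 2.3 * 9.6 * 0.165
Vout = 3.643 mV

3.643 mV


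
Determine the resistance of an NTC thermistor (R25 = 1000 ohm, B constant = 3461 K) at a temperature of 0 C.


NTC thermistor equation: Rt = R25 * exp(B * (1/T - 1/T25)).
T in Kelvin: 273.15 K, T25 = 298.15 K
1/T - 1/T25 = 1/273.15 - 1/298.15 = 0.00030698
B * (1/T - 1/T25) = 3461 * 0.00030698 = 1.0624
Rt = 1000 * exp(1.0624) = 2893.4 ohm

2893.4 ohm


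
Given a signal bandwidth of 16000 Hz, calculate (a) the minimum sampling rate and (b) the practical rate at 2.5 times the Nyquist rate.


By Nyquist theorem, fs_min = 2 * fmax.
fs_min = 2 * 16000 = 32000 Hz
Practical rate = 2.5 * fs_min = 2.5 * 32000 = 80000 Hz

fs_min = 32000 Hz, fs_practical = 80000 Hz


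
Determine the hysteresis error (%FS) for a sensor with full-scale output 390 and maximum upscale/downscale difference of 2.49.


Hysteresis = (max difference / full scale) * 100%.
H = (2.49 / 390) * 100
H = 0.638 %FS

0.638 %FS


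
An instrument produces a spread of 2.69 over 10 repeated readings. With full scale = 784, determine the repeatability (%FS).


Repeatability = (spread / full scale) * 100%.
R = (2.69 / 784) * 100
R = 0.343 %FS

0.343 %FS


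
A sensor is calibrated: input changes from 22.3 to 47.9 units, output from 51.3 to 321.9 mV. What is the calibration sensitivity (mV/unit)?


Sensitivity = (y2 - y1) / (x2 - x1).
S = (321.9 - 51.3) / (47.9 - 22.3)
S = 270.6 / 25.6
S = 10.5703 mV/unit

10.5703 mV/unit


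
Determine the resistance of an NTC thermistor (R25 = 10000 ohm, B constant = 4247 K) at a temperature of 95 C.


NTC thermistor equation: Rt = R25 * exp(B * (1/T - 1/T25)).
T in Kelvin: 368.15 K, T25 = 298.15 K
1/T - 1/T25 = 1/368.15 - 1/298.15 = -0.00063773
B * (1/T - 1/T25) = 4247 * -0.00063773 = -2.7084
Rt = 10000 * exp(-2.7084) = 666.4 ohm

666.4 ohm


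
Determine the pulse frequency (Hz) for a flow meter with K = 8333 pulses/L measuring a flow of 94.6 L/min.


Frequency = K * Q / 60 (converting L/min to L/s).
f = 8333 * 94.6 / 60
f = 788301.8 / 60
f = 13138.36 Hz

13138.36 Hz


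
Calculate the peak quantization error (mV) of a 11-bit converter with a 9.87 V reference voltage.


The maximum quantization error is +/- LSB/2.
LSB = Vref / 2^n = 9.87 / 2048 = 0.00481934 V
Max error = LSB / 2 = 0.00481934 / 2 = 0.00240967 V
Max error = 2.4097 mV

2.4097 mV


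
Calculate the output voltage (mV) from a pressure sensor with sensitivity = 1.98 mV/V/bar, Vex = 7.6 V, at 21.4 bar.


Output = sensitivity * Vex * P.
Vout = 1.98 * 7.6 * 21.4
Vout = 15.048 * 21.4
Vout = 322.03 mV

322.03 mV


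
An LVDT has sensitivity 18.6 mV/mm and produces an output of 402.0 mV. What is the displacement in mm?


Displacement = Vout / sensitivity.
d = 402.0 / 18.6
d = 21.613 mm

21.613 mm


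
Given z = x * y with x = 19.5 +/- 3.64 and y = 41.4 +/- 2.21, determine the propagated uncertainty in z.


For a product z = x*y, the relative uncertainty is:
uz/z = sqrt((ux/x)^2 + (uy/y)^2)
Relative uncertainties: ux/x = 3.64/19.5 = 0.186667
uy/y = 2.21/41.4 = 0.053382
z = 19.5 * 41.4 = 807.3
uz = 807.3 * sqrt(0.186667^2 + 0.053382^2) = 156.737

156.737


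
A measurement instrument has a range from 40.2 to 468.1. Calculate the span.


Span = upper range - lower range.
Span = 468.1 - (40.2)
Span = 427.9

427.9


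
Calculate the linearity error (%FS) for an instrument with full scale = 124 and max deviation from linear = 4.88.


Linearity error = (max deviation / full scale) * 100%.
Linearity = (4.88 / 124) * 100
Linearity = 3.935 %FS

3.935 %FS


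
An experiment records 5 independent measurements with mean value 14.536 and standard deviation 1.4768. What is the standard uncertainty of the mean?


The standard uncertainty for Type A evaluation is u = s / sqrt(n).
u = 1.4768 / sqrt(5)
u = 1.4768 / 2.2361
u = 0.6604

0.6604


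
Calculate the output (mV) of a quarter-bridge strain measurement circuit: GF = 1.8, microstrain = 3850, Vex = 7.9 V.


Quarter bridge output: Vout = (GF * epsilon * Vex) / 4.
Vout = (1.8 * 3850e-6 * 7.9) / 4
Vout = 0.054747 / 4 V
Vout = 0.01368675 V = 13.6867 mV

13.6867 mV


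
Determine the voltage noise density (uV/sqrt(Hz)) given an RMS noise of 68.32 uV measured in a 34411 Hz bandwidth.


Noise spectral density = Vrms / sqrt(BW).
NSD = 68.32 / sqrt(34411)
NSD = 68.32 / 185.502
NSD = 0.3683 uV/sqrt(Hz)

0.3683 uV/sqrt(Hz)


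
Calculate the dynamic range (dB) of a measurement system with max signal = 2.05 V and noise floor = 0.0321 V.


Dynamic range = 20 * log10(Vmax / Vnoise).
DR = 20 * log10(2.05 / 0.0321)
DR = 20 * log10(63.86)
DR = 36.1 dB

36.1 dB


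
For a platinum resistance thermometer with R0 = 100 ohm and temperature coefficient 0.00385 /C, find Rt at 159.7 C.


The RTD equation: Rt = R0 * (1 + alpha * T).
Rt = 100 * (1 + 0.00385 * 159.7)
Rt = 100 * (1 + 0.614845)
Rt = 100 * 1.614845
Rt = 161.484 ohm

161.484 ohm


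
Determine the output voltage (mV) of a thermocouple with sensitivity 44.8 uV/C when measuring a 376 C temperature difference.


The thermocouple output V = sensitivity * dT.
V = 44.8 uV/C * 376 C
V = 16844.8 uV
V = 16.845 mV

16.845 mV


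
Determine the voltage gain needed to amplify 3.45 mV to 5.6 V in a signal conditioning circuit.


Gain = Vout / Vin (converting to same units).
G = 5.6 V / 3.45 mV
G = 5600.0 mV / 3.45 mV
G = 1623.19

1623.19


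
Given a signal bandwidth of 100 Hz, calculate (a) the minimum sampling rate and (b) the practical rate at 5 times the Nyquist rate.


By Nyquist theorem, fs_min = 2 * fmax.
fs_min = 2 * 100 = 200 Hz
Practical rate = 5 * fs_min = 5 * 200 = 1000 Hz

fs_min = 200 Hz, fs_practical = 1000 Hz


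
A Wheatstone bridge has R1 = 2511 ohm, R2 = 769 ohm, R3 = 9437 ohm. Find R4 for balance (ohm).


At balance: R1*R4 = R2*R3, so R4 = R2*R3/R1.
R4 = 769 * 9437 / 2511
R4 = 7257053 / 2511
R4 = 2890.1 ohm

2890.1 ohm


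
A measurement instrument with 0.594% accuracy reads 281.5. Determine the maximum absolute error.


Absolute error = (accuracy% / 100) * reading.
Error = (0.594 / 100) * 281.5
Error = 0.00594 * 281.5
Error = 1.6721

1.6721


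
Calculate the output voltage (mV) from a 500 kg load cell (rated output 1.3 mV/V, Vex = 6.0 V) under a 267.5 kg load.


Vout = rated_output * Vex * (load / capacity).
Vout = 1.3 * 6.0 * (267.5 / 500)
Vout = 1.3 * 6.0 * 0.535
Vout = 4.173 mV

4.173 mV


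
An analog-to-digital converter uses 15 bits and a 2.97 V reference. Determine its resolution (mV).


The resolution (LSB) of an ADC is Vref / 2^n.
LSB = 2.97 / 2^15
LSB = 2.97 / 32768
LSB = 9.064e-05 V = 0.09063721 mV

0.09063721 mV


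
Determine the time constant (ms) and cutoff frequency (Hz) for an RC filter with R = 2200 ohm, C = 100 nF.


Time constant: tau = R * C.
tau = 2200 * 1.00e-07 = 0.00022 s
tau = 0.22 ms
Cutoff frequency: fc = 1 / (2*pi*R*C).
fc = 1 / (2*pi*0.00022) = 723.43 Hz

tau = 0.22 ms, fc = 723.43 Hz


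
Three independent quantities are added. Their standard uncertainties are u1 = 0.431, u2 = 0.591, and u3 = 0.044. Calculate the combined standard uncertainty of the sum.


For a sum of independent quantities, uc = sqrt(u1^2 + u2^2 + u3^2).
uc = sqrt(0.431^2 + 0.591^2 + 0.044^2)
uc = sqrt(0.185761 + 0.349281 + 0.001936)
uc = 0.7328

0.7328


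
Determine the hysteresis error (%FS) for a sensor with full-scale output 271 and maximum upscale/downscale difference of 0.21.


Hysteresis = (max difference / full scale) * 100%.
H = (0.21 / 271) * 100
H = 0.077 %FS

0.077 %FS


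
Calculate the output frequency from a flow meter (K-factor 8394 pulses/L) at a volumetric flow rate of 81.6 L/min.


Frequency = K * Q / 60 (converting L/min to L/s).
f = 8394 * 81.6 / 60
f = 684950.4 / 60
f = 11415.84 Hz

11415.84 Hz


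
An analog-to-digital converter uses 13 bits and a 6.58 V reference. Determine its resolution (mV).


The resolution (LSB) of an ADC is Vref / 2^n.
LSB = 6.58 / 2^13
LSB = 6.58 / 8192
LSB = 0.00080322 V = 0.80322266 mV

0.80322266 mV


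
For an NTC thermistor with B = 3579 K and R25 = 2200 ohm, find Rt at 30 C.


NTC thermistor equation: Rt = R25 * exp(B * (1/T - 1/T25)).
T in Kelvin: 303.15 K, T25 = 298.15 K
1/T - 1/T25 = 1/303.15 - 1/298.15 = -5.532e-05
B * (1/T - 1/T25) = 3579 * -5.532e-05 = -0.198
Rt = 2200 * exp(-0.198) = 1804.8 ohm

1804.8 ohm


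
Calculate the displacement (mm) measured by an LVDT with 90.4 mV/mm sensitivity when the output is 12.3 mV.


Displacement = Vout / sensitivity.
d = 12.3 / 90.4
d = 0.136 mm

0.136 mm


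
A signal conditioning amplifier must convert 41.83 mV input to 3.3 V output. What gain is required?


Gain = Vout / Vin (converting to same units).
G = 3.3 V / 41.83 mV
G = 3300.0 mV / 41.83 mV
G = 78.89

78.89


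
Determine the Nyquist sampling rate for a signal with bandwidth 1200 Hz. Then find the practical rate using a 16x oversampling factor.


By Nyquist theorem, fs_min = 2 * fmax.
fs_min = 2 * 1200 = 2400 Hz
Practical rate = 16 * fs_min = 16 * 2400 = 38400 Hz

fs_min = 2400 Hz, fs_practical = 38400 Hz


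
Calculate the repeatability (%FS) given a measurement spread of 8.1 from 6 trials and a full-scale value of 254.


Repeatability = (spread / full scale) * 100%.
R = (8.1 / 254) * 100
R = 3.189 %FS

3.189 %FS


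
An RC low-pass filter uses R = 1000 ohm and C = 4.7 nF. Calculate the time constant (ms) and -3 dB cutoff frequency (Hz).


Time constant: tau = R * C.
tau = 1000 * 4.70e-09 = 4.7e-06 s
tau = 0.0047 ms
Cutoff frequency: fc = 1 / (2*pi*R*C).
fc = 1 / (2*pi*4.7e-06) = 33862.75 Hz

tau = 0.0047 ms, fc = 33862.75 Hz


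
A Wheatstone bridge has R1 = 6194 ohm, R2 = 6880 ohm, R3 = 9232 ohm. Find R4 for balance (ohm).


At balance: R1*R4 = R2*R3, so R4 = R2*R3/R1.
R4 = 6880 * 9232 / 6194
R4 = 63516160 / 6194
R4 = 10254.47 ohm

10254.47 ohm


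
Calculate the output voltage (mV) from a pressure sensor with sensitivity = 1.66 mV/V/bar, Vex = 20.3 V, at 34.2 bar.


Output = sensitivity * Vex * P.
Vout = 1.66 * 20.3 * 34.2
Vout = 33.698 * 34.2
Vout = 1152.47 mV

1152.47 mV


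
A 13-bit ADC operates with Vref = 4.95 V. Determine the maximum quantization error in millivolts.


The maximum quantization error is +/- LSB/2.
LSB = Vref / 2^n = 4.95 / 8192 = 0.00060425 V
Max error = LSB / 2 = 0.00060425 / 2 = 0.00030212 V
Max error = 0.3021 mV

0.3021 mV


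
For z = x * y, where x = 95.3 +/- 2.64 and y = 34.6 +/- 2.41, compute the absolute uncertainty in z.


For a product z = x*y, the relative uncertainty is:
uz/z = sqrt((ux/x)^2 + (uy/y)^2)
Relative uncertainties: ux/x = 2.64/95.3 = 0.027702
uy/y = 2.41/34.6 = 0.069653
z = 95.3 * 34.6 = 3297.4
uz = 3297.4 * sqrt(0.027702^2 + 0.069653^2) = 247.171

247.171


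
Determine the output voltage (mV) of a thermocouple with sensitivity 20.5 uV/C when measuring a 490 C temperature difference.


The thermocouple output V = sensitivity * dT.
V = 20.5 uV/C * 490 C
V = 10045.0 uV
V = 10.045 mV

10.045 mV


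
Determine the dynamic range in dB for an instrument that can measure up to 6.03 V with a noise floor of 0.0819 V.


Dynamic range = 20 * log10(Vmax / Vnoise).
DR = 20 * log10(6.03 / 0.0819)
DR = 20 * log10(73.63)
DR = 37.34 dB

37.34 dB


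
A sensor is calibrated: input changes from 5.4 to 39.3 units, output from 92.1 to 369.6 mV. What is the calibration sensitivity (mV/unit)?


Sensitivity = (y2 - y1) / (x2 - x1).
S = (369.6 - 92.1) / (39.3 - 5.4)
S = 277.5 / 33.9
S = 8.1858 mV/unit

8.1858 mV/unit


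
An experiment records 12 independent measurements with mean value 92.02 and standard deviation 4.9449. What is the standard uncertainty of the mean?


The standard uncertainty for Type A evaluation is u = s / sqrt(n).
u = 4.9449 / sqrt(12)
u = 4.9449 / 3.4641
u = 1.4275

1.4275


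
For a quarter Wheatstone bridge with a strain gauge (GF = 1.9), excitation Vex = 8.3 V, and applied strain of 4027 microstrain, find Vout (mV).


Quarter bridge output: Vout = (GF * epsilon * Vex) / 4.
Vout = (1.9 * 4027e-6 * 8.3) / 4
Vout = 0.06350579 / 4 V
Vout = 0.01587645 V = 15.8764 mV

15.8764 mV


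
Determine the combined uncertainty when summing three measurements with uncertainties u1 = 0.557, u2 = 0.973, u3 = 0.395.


For a sum of independent quantities, uc = sqrt(u1^2 + u2^2 + u3^2).
uc = sqrt(0.557^2 + 0.973^2 + 0.395^2)
uc = sqrt(0.310249 + 0.946729 + 0.156025)
uc = 1.1887

1.1887


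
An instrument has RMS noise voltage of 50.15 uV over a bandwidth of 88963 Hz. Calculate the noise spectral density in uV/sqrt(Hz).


Noise spectral density = Vrms / sqrt(BW).
NSD = 50.15 / sqrt(88963)
NSD = 50.15 / 298.2667
NSD = 0.1681 uV/sqrt(Hz)

0.1681 uV/sqrt(Hz)


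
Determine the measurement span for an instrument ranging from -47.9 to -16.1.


Span = upper range - lower range.
Span = -16.1 - (-47.9)
Span = 31.8

31.8


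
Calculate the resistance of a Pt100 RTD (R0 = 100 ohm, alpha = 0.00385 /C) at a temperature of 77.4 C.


The RTD equation: Rt = R0 * (1 + alpha * T).
Rt = 100 * (1 + 0.00385 * 77.4)
Rt = 100 * (1 + 0.29799)
Rt = 100 * 1.29799
Rt = 129.799 ohm

129.799 ohm


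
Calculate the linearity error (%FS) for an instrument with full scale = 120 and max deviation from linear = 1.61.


Linearity error = (max deviation / full scale) * 100%.
Linearity = (1.61 / 120) * 100
Linearity = 1.342 %FS

1.342 %FS


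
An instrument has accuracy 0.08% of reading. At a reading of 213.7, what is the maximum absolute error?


Absolute error = (accuracy% / 100) * reading.
Error = (0.08 / 100) * 213.7
Error = 0.0008 * 213.7
Error = 0.171

0.171


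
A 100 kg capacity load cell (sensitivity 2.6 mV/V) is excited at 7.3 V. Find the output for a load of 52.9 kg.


Vout = rated_output * Vex * (load / capacity).
Vout = 2.6 * 7.3 * (52.9 / 100)
Vout = 2.6 * 7.3 * 0.529
Vout = 10.04 mV

10.04 mV


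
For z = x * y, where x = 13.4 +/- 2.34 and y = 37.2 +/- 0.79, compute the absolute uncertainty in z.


For a product z = x*y, the relative uncertainty is:
uz/z = sqrt((ux/x)^2 + (uy/y)^2)
Relative uncertainties: ux/x = 2.34/13.4 = 0.174627
uy/y = 0.79/37.2 = 0.021237
z = 13.4 * 37.2 = 498.5
uz = 498.5 * sqrt(0.174627^2 + 0.021237^2) = 87.689

87.689


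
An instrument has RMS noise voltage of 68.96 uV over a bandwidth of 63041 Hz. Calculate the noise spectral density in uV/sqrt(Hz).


Noise spectral density = Vrms / sqrt(BW).
NSD = 68.96 / sqrt(63041)
NSD = 68.96 / 251.0797
NSD = 0.2747 uV/sqrt(Hz)

0.2747 uV/sqrt(Hz)


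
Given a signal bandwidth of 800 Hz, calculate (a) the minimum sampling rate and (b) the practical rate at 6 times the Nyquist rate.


By Nyquist theorem, fs_min = 2 * fmax.
fs_min = 2 * 800 = 1600 Hz
Practical rate = 6 * fs_min = 6 * 1600 = 9600 Hz

fs_min = 1600 Hz, fs_practical = 9600 Hz


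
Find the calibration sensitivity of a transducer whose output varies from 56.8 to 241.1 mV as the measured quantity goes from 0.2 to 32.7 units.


Sensitivity = (y2 - y1) / (x2 - x1).
S = (241.1 - 56.8) / (32.7 - 0.2)
S = 184.3 / 32.5
S = 5.6708 mV/unit

5.6708 mV/unit


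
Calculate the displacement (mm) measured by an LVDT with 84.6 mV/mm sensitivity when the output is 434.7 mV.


Displacement = Vout / sensitivity.
d = 434.7 / 84.6
d = 5.138 mm

5.138 mm


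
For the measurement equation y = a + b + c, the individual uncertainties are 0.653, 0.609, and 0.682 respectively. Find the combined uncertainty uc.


For a sum of independent quantities, uc = sqrt(u1^2 + u2^2 + u3^2).
uc = sqrt(0.653^2 + 0.609^2 + 0.682^2)
uc = sqrt(0.426409 + 0.370881 + 0.465124)
uc = 1.1236

1.1236


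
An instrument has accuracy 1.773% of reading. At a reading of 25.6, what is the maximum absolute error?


Absolute error = (accuracy% / 100) * reading.
Error = (1.773 / 100) * 25.6
Error = 0.01773 * 25.6
Error = 0.4539

0.4539


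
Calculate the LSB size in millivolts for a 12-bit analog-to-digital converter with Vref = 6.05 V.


The resolution (LSB) of an ADC is Vref / 2^n.
LSB = 6.05 / 2^12
LSB = 6.05 / 4096
LSB = 0.00147705 V = 1.47705078 mV

1.47705078 mV


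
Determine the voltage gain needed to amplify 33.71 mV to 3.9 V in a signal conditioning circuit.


Gain = Vout / Vin (converting to same units).
G = 3.9 V / 33.71 mV
G = 3900.0 mV / 33.71 mV
G = 115.69

115.69


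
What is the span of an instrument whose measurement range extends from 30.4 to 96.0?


Span = upper range - lower range.
Span = 96.0 - (30.4)
Span = 65.6

65.6


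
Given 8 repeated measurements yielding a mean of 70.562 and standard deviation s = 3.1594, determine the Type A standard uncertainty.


The standard uncertainty for Type A evaluation is u = s / sqrt(n).
u = 3.1594 / sqrt(8)
u = 3.1594 / 2.8284
u = 1.117

1.117


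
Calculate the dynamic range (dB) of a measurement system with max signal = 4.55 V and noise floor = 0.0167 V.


Dynamic range = 20 * log10(Vmax / Vnoise).
DR = 20 * log10(4.55 / 0.0167)
DR = 20 * log10(272.46)
DR = 48.71 dB

48.71 dB


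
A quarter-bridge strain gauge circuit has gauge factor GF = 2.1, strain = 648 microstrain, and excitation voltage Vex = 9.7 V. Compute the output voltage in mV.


Quarter bridge output: Vout = (GF * epsilon * Vex) / 4.
Vout = (2.1 * 648e-6 * 9.7) / 4
Vout = 0.01319976 / 4 V
Vout = 0.00329994 V = 3.2999 mV

3.2999 mV


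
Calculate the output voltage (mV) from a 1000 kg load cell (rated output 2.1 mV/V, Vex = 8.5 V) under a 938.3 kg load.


Vout = rated_output * Vex * (load / capacity).
Vout = 2.1 * 8.5 * (938.3 / 1000)
Vout = 2.1 * 8.5 * 0.9383
Vout = 16.749 mV

16.749 mV


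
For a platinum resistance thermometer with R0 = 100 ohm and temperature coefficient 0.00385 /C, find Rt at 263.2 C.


The RTD equation: Rt = R0 * (1 + alpha * T).
Rt = 100 * (1 + 0.00385 * 263.2)
Rt = 100 * (1 + 1.01332)
Rt = 100 * 2.01332
Rt = 201.332 ohm

201.332 ohm


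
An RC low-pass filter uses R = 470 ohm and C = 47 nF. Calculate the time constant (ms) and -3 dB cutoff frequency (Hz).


Time constant: tau = R * C.
tau = 470 * 4.70e-08 = 2.209e-05 s
tau = 0.0221 ms
Cutoff frequency: fc = 1 / (2*pi*R*C).
fc = 1 / (2*pi*2.209e-05) = 7204.84 Hz

tau = 0.0221 ms, fc = 7204.84 Hz


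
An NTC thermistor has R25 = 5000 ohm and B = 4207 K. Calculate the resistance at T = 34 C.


NTC thermistor equation: Rt = R25 * exp(B * (1/T - 1/T25)).
T in Kelvin: 307.15 K, T25 = 298.15 K
1/T - 1/T25 = 1/307.15 - 1/298.15 = -9.828e-05
B * (1/T - 1/T25) = 4207 * -9.828e-05 = -0.4135
Rt = 5000 * exp(-0.4135) = 3306.8 ohm

3306.8 ohm


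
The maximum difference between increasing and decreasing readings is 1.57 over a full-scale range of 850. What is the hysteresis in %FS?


Hysteresis = (max difference / full scale) * 100%.
H = (1.57 / 850) * 100
H = 0.185 %FS

0.185 %FS


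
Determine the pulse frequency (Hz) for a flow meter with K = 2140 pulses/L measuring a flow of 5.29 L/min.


Frequency = K * Q / 60 (converting L/min to L/s).
f = 2140 * 5.29 / 60
f = 11320.6 / 60
f = 188.68 Hz

188.68 Hz


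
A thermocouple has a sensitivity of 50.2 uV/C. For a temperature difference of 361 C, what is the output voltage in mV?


The thermocouple output V = sensitivity * dT.
V = 50.2 uV/C * 361 C
V = 18122.2 uV
V = 18.122 mV

18.122 mV


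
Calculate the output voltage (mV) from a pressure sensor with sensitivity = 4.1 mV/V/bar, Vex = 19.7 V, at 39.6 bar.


Output = sensitivity * Vex * P.
Vout = 4.1 * 19.7 * 39.6
Vout = 80.77 * 39.6
Vout = 3198.49 mV

3198.49 mV


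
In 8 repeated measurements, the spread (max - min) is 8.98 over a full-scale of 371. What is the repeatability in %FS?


Repeatability = (spread / full scale) * 100%.
R = (8.98 / 371) * 100
R = 2.42 %FS

2.42 %FS


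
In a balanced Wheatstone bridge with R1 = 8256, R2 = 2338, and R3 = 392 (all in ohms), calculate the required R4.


At balance: R1*R4 = R2*R3, so R4 = R2*R3/R1.
R4 = 2338 * 392 / 8256
R4 = 916496 / 8256
R4 = 111.01 ohm

111.01 ohm


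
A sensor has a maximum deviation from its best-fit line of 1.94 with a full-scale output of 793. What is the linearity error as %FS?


Linearity error = (max deviation / full scale) * 100%.
Linearity = (1.94 / 793) * 100
Linearity = 0.245 %FS

0.245 %FS


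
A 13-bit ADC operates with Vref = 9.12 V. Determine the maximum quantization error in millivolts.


The maximum quantization error is +/- LSB/2.
LSB = Vref / 2^n = 9.12 / 8192 = 0.00111328 V
Max error = LSB / 2 = 0.00111328 / 2 = 0.00055664 V
Max error = 0.5566 mV

0.5566 mV


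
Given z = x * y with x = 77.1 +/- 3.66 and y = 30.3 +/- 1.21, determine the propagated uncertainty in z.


For a product z = x*y, the relative uncertainty is:
uz/z = sqrt((ux/x)^2 + (uy/y)^2)
Relative uncertainties: ux/x = 3.66/77.1 = 0.047471
uy/y = 1.21/30.3 = 0.039934
z = 77.1 * 30.3 = 2336.1
uz = 2336.1 * sqrt(0.047471^2 + 0.039934^2) = 144.919

144.919


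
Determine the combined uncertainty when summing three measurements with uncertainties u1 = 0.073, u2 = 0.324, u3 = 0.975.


For a sum of independent quantities, uc = sqrt(u1^2 + u2^2 + u3^2).
uc = sqrt(0.073^2 + 0.324^2 + 0.975^2)
uc = sqrt(0.005329 + 0.104976 + 0.950625)
uc = 1.03

1.03
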